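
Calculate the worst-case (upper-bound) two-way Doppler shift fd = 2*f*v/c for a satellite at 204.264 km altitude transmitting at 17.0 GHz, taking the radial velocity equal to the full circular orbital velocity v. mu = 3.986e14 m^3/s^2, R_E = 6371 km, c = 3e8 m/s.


r = 6.575264e+06 m
v = sqrt(mu/r) = 7785.9579 m/s (worst-case radial velocity)
f = 17.0 GHz = 1.7e+10 Hz
fd = 2*f*v/c = 2*1.7e+10*7785.9579/3.0e+08
fd = 882408.5595 Hz

882408.5595 Hz


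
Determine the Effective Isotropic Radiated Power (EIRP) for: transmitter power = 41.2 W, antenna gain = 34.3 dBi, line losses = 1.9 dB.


Pt = 41.2 W = 16.1490 dBW
EIRP = Pt_dBW + Gt - losses = 16.1490 + 34.3 - 1.9 = 48.5490 dBW

48.5490 dBW


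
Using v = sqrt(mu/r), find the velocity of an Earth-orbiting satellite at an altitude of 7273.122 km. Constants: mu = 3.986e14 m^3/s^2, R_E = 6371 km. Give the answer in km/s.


r = R_E + alt = 6371.0 + 7273.122 = 13644.1220 km = 1.3644122e+07 m
v = sqrt(mu/r) = sqrt(3.986e14 / 1.3644122e+07) = 5405.0019 m/s = 5.4050 km/s

5.4050 km/s


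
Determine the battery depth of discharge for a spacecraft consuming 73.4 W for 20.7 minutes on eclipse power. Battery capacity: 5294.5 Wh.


E_used = P * t / 60 = 73.4 * 20.7 / 60 = 25.3230 Wh
DOD = E_used / E_total * 100 = 25.3230 / 5294.5 * 100
DOD = 0.4782888 %

0.4783 %


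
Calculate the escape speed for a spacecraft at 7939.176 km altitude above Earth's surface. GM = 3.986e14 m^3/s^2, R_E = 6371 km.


r = 6371.0 + 7939.176 = 14310.1760 km = 1.4310176e+07 m
v_esc = sqrt(2*mu/r) = sqrt(2*3.986e14 / 1.4310176e+07)
v_esc = 7463.8200 m/s = 7.4638 km/s

7.4638 km/s


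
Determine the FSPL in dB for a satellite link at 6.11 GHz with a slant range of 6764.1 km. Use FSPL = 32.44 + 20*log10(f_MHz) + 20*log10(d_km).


f = 6.11 GHz = 6110.0000 MHz
d = 6764.1 km
FSPL = 32.44 + 20*log10(6110.0000) + 20*log10(6764.1)
FSPL = 32.44 + 75.7208 + 76.6042
FSPL = 184.7650 dB

184.7650 dB


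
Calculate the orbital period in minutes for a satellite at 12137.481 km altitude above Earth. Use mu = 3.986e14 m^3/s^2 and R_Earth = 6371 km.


r = 18508.4810 km = 1.8508481e+07 m
T = 2*pi*sqrt(r^3/mu) = 2*pi*sqrt(6.3403369e+21 / 3.986e14)
T = 25059.2107 s = 417.6535 min

417.6535 minutes


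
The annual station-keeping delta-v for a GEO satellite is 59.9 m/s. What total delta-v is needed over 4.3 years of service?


dV = rate * years = 59.9 * 4.3
dV = 257.5700 m/s

257.5700 m/s


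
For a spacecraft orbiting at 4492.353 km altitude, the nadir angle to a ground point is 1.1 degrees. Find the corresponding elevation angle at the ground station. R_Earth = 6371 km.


r = R_E + alt = 10863.3530 km
Law of sines in the satellite / Earth-center / ground-point triangle:
  sin(nadir)/R_E = sin(90 + el)/r  =>  cos(el) = (r/R_E)*sin(nadir)
cos(el) = (10863.3530 / 6371.0000) * sin(1.1 deg) = 0.03273404
el = arccos(0.03273404) = 88.1241 deg
(Earth-central angle = 90 - nadir - el = 0.7758577 deg)

88.1241 degrees


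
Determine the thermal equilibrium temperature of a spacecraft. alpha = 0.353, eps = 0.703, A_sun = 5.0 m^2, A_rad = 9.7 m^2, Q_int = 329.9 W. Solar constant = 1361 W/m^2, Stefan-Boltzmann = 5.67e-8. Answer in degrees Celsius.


Numerator = alpha*S*A_sun + Q_int = 0.353*1361*5.0 + 329.9 = 2732.0650 W
Denominator = eps*sigma*A_rad = 0.703*5.67e-8*9.7 = 3.8664297e-07 W/K^4
T^4 = 7.0661184e+09 K^4
T = 289.9314 K = 16.7814 C

16.7814 degrees Celsius


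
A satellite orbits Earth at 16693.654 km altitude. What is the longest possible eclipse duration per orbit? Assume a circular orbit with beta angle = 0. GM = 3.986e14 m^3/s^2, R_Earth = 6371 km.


r = 23064.6540 km
T = 581.0057 min
Eclipse fraction = arcsin(R_E/r)/pi = arcsin(6371.0000/23064.6540)/pi
= arcsin(0.2762235)/pi = 0.08908301
Eclipse duration = 0.08908301 * 581.0057 = 51.7577 min

51.7577 minutes


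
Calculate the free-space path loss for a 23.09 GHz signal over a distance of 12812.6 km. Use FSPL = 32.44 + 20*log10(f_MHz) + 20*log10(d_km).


f = 23.09 GHz = 23090.0000 MHz
d = 12812.6 km
FSPL = 32.44 + 20*log10(23090.0000) + 20*log10(12812.6)
FSPL = 32.44 + 87.2685 + 82.1527
FSPL = 201.8612 dB

201.8612 dB


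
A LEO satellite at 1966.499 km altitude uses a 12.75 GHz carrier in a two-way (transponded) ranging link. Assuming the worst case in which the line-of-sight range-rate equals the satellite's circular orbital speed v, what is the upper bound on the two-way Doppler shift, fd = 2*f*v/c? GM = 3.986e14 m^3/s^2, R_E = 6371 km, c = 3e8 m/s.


r = 8.337499e+06 m
v = sqrt(mu/r) = 6914.3403 m/s (worst-case radial velocity)
f = 12.75 GHz = 1.275e+10 Hz
fd = 2*f*v/c = 2*1.275e+10*6914.3403/3.0e+08
fd = 587718.9249 Hz

587718.9249 Hz


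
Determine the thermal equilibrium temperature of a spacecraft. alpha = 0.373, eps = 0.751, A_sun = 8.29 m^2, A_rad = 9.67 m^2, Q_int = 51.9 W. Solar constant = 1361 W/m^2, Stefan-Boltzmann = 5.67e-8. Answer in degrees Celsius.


Numerator = alpha*S*A_sun + Q_int = 0.373*1361*8.29 + 51.9 = 4260.3434 W
Denominator = eps*sigma*A_rad = 0.751*5.67e-8*9.67 = 4.1176504e-07 W/K^4
T^4 = 1.034654e+10 K^4
T = 318.9325 K = 45.7825 C

45.7825 degrees Celsius


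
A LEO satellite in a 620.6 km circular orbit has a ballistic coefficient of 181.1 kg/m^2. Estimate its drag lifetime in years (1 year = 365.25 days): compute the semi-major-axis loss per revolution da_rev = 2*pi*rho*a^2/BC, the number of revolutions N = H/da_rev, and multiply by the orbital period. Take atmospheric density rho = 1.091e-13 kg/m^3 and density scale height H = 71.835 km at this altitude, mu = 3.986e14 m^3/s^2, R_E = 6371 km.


a = R_E + alt = 6991.6000 km = 6.9916e+06 m
da_rev = 2*pi*rho*a^2/BC = 2*pi*1.091e-13*(6.9916e+06)^2/181.1 = 0.185028793 m per revolution
N = H/da_rev = 71835.0000 m / 0.185028793 m = 388236.8728 revolutions
P = 2*pi*sqrt(a^3/mu) = 5818.0317 s
lifetime = N*P = 388236.8728 * 5818.0317 = 2.2587744e+09 s = 26143.2225 days
years = 26143.2225 / 365.25 = 71.5762 years

71.5762 years


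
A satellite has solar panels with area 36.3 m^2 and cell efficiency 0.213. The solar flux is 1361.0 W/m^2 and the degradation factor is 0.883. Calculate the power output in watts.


P = area * eta * S * degradation
P = 36.3 * 0.213 * 1361.0 * 0.883
P = 9291.9113 W

9291.9113 W


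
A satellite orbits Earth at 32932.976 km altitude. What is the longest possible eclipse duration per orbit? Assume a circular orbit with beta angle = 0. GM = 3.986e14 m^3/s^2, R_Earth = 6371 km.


r = 39303.9760 km
T = 1292.4528 min
Eclipse fraction = arcsin(R_E/r)/pi = arcsin(6371.0000/39303.9760)/pi
= arcsin(0.1620956)/pi = 0.05182528
Eclipse duration = 0.05182528 * 1292.4528 = 66.9817 min

66.9817 minutes


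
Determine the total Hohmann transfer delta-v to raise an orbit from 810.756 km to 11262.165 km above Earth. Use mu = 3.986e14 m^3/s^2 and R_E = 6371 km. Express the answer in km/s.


r1 = 7181.7560 km = 7.181756e+06 m
r2 = 17633.1650 km = 1.7633165e+07 m
dv1 = sqrt(mu/r1)*(sqrt(2*r2/(r1+r2)) - 1) = 1431.3602 m/s
dv2 = sqrt(mu/r2)*(1 - sqrt(2*r1/(r1+r2))) = 1137.2448 m/s
total dv = |dv1| + |dv2| = 1431.3602 + 1137.2448 = 2568.6050 m/s = 2.5686 km/s

2.5686 km/s


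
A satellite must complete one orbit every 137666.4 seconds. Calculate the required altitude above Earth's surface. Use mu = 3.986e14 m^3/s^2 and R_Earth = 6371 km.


T = 137666.4 s
r = (mu*T^2/(4*pi^2))^(1/3) = (3.986e14 * 137666.4^2 / (4*pi^2))^(1/3)
r = 5.7625029e+07 m = 57625.0289 km
alt = r - R_E = 57625.0289 - 6371 = 51254.0289 km

51254.0289 km


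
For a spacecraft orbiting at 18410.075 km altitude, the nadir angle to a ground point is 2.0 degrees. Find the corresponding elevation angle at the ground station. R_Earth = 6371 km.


r = R_E + alt = 24781.0750 km
Law of sines in the satellite / Earth-center / ground-point triangle:
  sin(nadir)/R_E = sin(90 + el)/r  =>  cos(el) = (r/R_E)*sin(nadir)
cos(el) = (24781.0750 / 6371.0000) * sin(2.0 deg) = 0.1357475
el = arccos(0.1357475) = 82.1982 deg
(Earth-central angle = 90 - nadir - el = 5.8018 deg)

82.1982 degrees


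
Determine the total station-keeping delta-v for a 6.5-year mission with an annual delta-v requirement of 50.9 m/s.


dV = rate * years = 50.9 * 6.5
dV = 330.8500 m/s

330.8500 m/s


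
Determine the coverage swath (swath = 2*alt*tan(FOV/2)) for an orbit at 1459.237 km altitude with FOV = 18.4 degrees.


FOV = 18.4 deg = 0.3211406 rad
swath = 2 * alt * tan(FOV/2) = 2 * 1459.237 * tan(0.1605703)
swath = 2 * 1459.237 * 0.1619647
swath = 472.6896 km

472.6896 km


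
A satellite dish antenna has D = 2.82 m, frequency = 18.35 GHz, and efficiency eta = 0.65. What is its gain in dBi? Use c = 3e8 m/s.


lambda = c/f = 3e8 / 1.835e+10 = 0.01634877 m
G = eta*(pi*D/lambda)^2 = 0.65*(pi*2.82/0.01634877)^2
G = 190871.4384 (linear)
G = 10*log10(190871.4384) = 52.8074 dBi

52.8074 dBi


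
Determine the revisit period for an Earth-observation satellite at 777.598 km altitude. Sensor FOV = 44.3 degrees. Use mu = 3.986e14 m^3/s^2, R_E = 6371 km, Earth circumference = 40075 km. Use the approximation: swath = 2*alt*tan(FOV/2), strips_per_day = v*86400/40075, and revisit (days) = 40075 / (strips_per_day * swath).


swath = 2*777.598*tan(0.3865904) = 633.0811 km
v = sqrt(mu/r) = 7467.2073 m/s = 7.4672 km/s
strips/day = v*86400/40075 = 7.4672*86400/40075 = 16.0990
coverage/day = strips * swath = 16.0990 * 633.0811 = 10191.9615 km
revisit = 40075 / 10191.9615 = 3.9320 days

3.9320 days


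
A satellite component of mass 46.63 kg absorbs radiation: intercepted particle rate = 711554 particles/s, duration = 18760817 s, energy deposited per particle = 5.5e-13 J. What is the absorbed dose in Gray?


Total energy deposited = rate * time * E_per
  = 711554 * 18760817 * 5.5e-13 = 7.3421 J
Dose = E_total / mass = 7.3421 / 46.63
Dose = 0.1574552 Gy

0.1575 Gy


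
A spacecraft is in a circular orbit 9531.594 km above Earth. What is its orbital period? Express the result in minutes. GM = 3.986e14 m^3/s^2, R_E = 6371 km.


r = 15902.5940 km = 1.5902594e+07 m
T = 2*pi*sqrt(r^3/mu) = 2*pi*sqrt(4.0216467e+21 / 3.986e14)
T = 19957.8235 s = 332.6304 min

332.6304 minutes


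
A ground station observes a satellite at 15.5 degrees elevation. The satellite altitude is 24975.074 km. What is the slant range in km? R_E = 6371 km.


h = 24975.074 km, el = 15.5 deg
d = -R_E*sin(el) + sqrt((R_E*sin(el))^2 + 2*R_E*h + h^2)
d = -6371.0000*sin(0.270526) + sqrt((6371.0000*0.2672384)^2 + 2*6371.0000*24975.074 + 24975.074^2)
d = 29036.4139 km

29036.4139 km


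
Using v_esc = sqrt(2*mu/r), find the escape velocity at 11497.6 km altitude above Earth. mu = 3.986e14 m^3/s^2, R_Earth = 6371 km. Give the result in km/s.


r = 6371.0 + 11497.6 = 17868.6000 km = 1.78686e+07 m
v_esc = sqrt(2*mu/r) = sqrt(2*3.986e14 / 1.78686e+07)
v_esc = 6679.4143 m/s = 6.6794 km/s

6.6794 km/s


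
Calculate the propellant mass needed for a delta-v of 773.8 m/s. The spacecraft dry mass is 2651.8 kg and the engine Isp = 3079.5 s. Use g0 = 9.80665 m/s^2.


ve = Isp * g0 = 3079.5 * 9.80665 = 30199.578675 m/s
mass ratio = exp(dv/ve) = exp(773.8/30199.578675) = 1.02595396
m_prop = m_dry * (mr - 1) = 2651.8 * (1.02595396 - 1)
m_prop = 68.8247 kg

68.8247 kg


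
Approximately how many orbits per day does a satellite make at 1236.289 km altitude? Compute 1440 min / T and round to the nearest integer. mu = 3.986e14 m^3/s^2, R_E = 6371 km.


r = 7.607289e+06 m
T = 2*pi*sqrt(r^3/mu) = 6603.2250 s = 110.0537 min
revs/day = 1440 / 110.0537 = 13.0845
Rounded: 13 revolutions per day

13 revolutions per day


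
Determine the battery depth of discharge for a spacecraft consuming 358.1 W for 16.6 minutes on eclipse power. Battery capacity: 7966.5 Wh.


E_used = P * t / 60 = 358.1 * 16.6 / 60 = 99.0743 Wh
DOD = E_used / E_total * 100 = 99.0743 / 7966.5 * 100
DOD = 1.2436 %

1.2436 %


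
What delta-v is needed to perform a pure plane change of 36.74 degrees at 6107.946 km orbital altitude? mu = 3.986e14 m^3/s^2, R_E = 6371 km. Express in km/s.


r = 12478.9460 km = 1.2478946e+07 m
V = sqrt(mu/r) = 5651.7077 m/s
di = 36.74 deg = 0.641234 rad
dV = 2*V*sin(di/2) = 2*5651.7077*sin(0.320617)
dV = 3562.2958 m/s = 3.5623 km/s

3.5623 km/s


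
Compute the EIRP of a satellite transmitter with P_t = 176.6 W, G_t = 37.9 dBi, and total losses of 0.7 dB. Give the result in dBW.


Pt = 176.6 W = 22.4699 dBW
EIRP = Pt_dBW + Gt - losses = 22.4699 + 37.9 - 0.7 = 59.6699 dBW

59.6699 dBW


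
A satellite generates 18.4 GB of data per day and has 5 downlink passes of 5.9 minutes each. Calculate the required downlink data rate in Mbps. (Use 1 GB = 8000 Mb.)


total contact time = 5 * 5.9 * 60 = 1770.0000 s
data = 18.4 GB = 147200.0000 Mb
rate = 147200.0000 / 1770.0000 = 83.1638 Mbps

83.1638 Mbps


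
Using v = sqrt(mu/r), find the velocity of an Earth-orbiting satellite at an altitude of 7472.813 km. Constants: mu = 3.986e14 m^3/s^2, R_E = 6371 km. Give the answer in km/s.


r = R_E + alt = 6371.0 + 7472.813 = 13843.8130 km = 1.3843813e+07 m
v = sqrt(mu/r) = sqrt(3.986e14 / 1.3843813e+07) = 5365.8779 m/s = 5.3659 km/s

5.3659 km/s


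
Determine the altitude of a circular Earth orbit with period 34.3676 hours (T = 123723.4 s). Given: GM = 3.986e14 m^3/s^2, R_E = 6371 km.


T = 123723.4 s
r = (mu*T^2/(4*pi^2))^(1/3) = (3.986e14 * 123723.4^2 / (4*pi^2))^(1/3)
r = 5.3665323e+07 m = 53665.3233 km
alt = r - R_E = 53665.3233 - 6371 = 47294.3233 km

47294.3233 km


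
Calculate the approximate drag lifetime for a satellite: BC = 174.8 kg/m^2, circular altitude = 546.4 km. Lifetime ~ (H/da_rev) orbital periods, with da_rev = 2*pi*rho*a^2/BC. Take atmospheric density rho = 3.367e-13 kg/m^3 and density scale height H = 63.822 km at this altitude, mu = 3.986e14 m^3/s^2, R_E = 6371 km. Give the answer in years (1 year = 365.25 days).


a = R_E + alt = 6917.4000 km = 6.9174e+06 m
da_rev = 2*pi*rho*a^2/BC = 2*pi*3.367e-13*(6.9174e+06)^2/174.8 = 0.579118362 m per revolution
N = H/da_rev = 63822.0000 m / 0.579118362 m = 110205.4505 revolutions
P = 2*pi*sqrt(a^3/mu) = 5725.6600 s
lifetime = N*P = 110205.4505 * 5725.6600 = 6.3099894e+08 s = 7303.2285 days
years = 7303.2285 / 365.25 = 19.9951 years

19.9951 years


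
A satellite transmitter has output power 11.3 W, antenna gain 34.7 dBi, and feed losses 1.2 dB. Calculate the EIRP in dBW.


Pt = 11.3 W = 10.5308 dBW
EIRP = Pt_dBW + Gt - losses = 10.5308 + 34.7 - 1.2 = 44.0308 dBW

44.0308 dBW


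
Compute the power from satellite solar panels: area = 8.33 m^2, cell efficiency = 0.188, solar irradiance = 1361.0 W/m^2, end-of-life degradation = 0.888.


P = area * eta * S * degradation
P = 8.33 * 0.188 * 1361.0 * 0.888
P = 1892.6658 W

1892.6658 W


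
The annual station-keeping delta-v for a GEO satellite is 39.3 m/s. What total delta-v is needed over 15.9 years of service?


dV = rate * years = 39.3 * 15.9
dV = 624.8700 m/s

624.8700 m/s


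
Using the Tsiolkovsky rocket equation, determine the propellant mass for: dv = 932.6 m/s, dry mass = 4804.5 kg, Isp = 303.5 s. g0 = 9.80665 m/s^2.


ve = Isp * g0 = 303.5 * 9.80665 = 2976.318275 m/s
mass ratio = exp(dv/ve) = exp(932.6/2976.318275) = 1.36798677
m_prop = m_dry * (mr - 1) = 4804.5 * (1.36798677 - 1)
m_prop = 1767.9924 kg

1767.9924 kg


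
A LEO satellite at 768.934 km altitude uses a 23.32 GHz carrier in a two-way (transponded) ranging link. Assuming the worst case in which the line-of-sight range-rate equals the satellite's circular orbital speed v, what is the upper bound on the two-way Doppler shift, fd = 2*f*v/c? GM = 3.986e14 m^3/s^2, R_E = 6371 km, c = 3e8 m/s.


r = 7.139934e+06 m
v = sqrt(mu/r) = 7471.7365 m/s (worst-case radial velocity)
f = 23.32 GHz = 2.332e+10 Hz
fd = 2*f*v/c = 2*2.332e+10*7471.7365/3.0e+08
fd = 1.161606e+06 Hz

1.1616e+06 Hz


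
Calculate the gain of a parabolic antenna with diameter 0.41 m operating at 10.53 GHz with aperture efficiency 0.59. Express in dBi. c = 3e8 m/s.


lambda = c/f = 3e8 / 1.053e+10 = 0.02849003 m
G = eta*(pi*D/lambda)^2 = 0.59*(pi*0.41/0.02849003)^2
G = 1205.9622 (linear)
G = 10*log10(1205.9622) = 30.8133 dBi

30.8133 dBi


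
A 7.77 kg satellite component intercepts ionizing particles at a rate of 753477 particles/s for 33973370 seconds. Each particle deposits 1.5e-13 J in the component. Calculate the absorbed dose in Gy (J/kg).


Total energy deposited = rate * time * E_per
  = 753477 * 33973370 * 1.5e-13 = 3.8397 J
Dose = E_total / mass = 3.8397 / 7.77
Dose = 0.4941728 Gy

0.4942 Gy


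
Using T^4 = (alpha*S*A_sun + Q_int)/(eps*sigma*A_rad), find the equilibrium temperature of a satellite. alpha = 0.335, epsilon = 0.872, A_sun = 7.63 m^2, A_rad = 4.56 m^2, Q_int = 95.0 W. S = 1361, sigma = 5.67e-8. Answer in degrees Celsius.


Numerator = alpha*S*A_sun + Q_int = 0.335*1361*7.63 + 95.0 = 3573.7840 W
Denominator = eps*sigma*A_rad = 0.872*5.67e-8*4.56 = 2.2545734e-07 W/K^4
T^4 = 1.5851265e+10 K^4
T = 354.8264 K = 81.6764 C

81.6764 degrees Celsius


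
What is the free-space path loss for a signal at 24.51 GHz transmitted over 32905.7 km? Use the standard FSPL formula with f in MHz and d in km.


f = 24.51 GHz = 24510.0000 MHz
d = 32905.7 km
FSPL = 32.44 + 20*log10(24510.0000) + 20*log10(32905.7)
FSPL = 32.44 + 87.7869 + 90.3454
FSPL = 210.5723 dB

210.5723 dB


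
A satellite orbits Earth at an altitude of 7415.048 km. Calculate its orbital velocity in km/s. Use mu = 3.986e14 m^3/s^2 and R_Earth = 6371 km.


r = R_E + alt = 6371.0 + 7415.048 = 13786.0480 km = 1.3786048e+07 m
v = sqrt(mu/r) = sqrt(3.986e14 / 1.3786048e+07) = 5377.1079 m/s = 5.3771 km/s

5.3771 km/s


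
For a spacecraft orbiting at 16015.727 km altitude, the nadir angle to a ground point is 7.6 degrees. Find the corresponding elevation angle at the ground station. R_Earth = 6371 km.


r = R_E + alt = 22386.7270 km
Law of sines in the satellite / Earth-center / ground-point triangle:
  sin(nadir)/R_E = sin(90 + el)/r  =>  cos(el) = (r/R_E)*sin(nadir)
cos(el) = (22386.7270 / 6371.0000) * sin(7.6 deg) = 0.4647289
el = arccos(0.4647289) = 62.3073 deg
(Earth-central angle = 90 - nadir - el = 20.0927 deg)

62.3073 degrees


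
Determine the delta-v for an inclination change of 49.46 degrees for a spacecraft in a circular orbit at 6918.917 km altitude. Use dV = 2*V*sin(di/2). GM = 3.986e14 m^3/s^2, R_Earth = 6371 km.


r = 13289.9170 km = 1.3289917e+07 m
V = sqrt(mu/r) = 5476.5557 m/s
di = 49.46 deg = 0.8632398 rad
dV = 2*V*sin(di/2) = 2*5476.5557*sin(0.4316199)
dV = 4582.1543 m/s = 4.5822 km/s

4.5822 km/s


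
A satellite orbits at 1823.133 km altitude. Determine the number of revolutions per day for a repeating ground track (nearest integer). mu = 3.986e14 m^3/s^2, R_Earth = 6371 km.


r = 8.194133e+06 m
T = 2*pi*sqrt(r^3/mu) = 7381.8588 s = 123.0310 min
revs/day = 1440 / 123.0310 = 11.7044
Rounded: 12 revolutions per day

12 revolutions per day


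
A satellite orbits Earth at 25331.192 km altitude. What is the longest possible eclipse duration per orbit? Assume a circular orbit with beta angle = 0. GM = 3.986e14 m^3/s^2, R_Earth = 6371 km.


r = 31702.1920 km
T = 936.2545 min
Eclipse fraction = arcsin(R_E/r)/pi = arcsin(6371.0000/31702.1920)/pi
= arcsin(0.200964)/pi = 0.06440743
Eclipse duration = 0.06440743 * 936.2545 = 60.3017 min

60.3017 minutes


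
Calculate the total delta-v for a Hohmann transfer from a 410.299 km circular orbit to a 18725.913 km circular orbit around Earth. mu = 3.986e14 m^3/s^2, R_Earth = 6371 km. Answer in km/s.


r1 = 6781.2990 km = 6.781299e+06 m
r2 = 25096.9130 km = 2.5096913e+07 m
dv1 = sqrt(mu/r1)*(sqrt(2*r2/(r1+r2)) - 1) = 1953.5731 m/s
dv2 = sqrt(mu/r2)*(1 - sqrt(2*r1/(r1+r2))) = 1385.8179 m/s
total dv = |dv1| + |dv2| = 1953.5731 + 1385.8179 = 3339.3910 m/s = 3.3394 km/s

3.3394 km/s


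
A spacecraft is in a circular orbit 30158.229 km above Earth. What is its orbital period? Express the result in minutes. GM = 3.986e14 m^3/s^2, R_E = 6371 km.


r = 36529.2290 km = 3.6529229e+07 m
T = 2*pi*sqrt(r^3/mu) = 2*pi*sqrt(4.874404e+22 / 3.986e14)
T = 69481.9471 s = 1158.0325 min

1158.0325 minutes


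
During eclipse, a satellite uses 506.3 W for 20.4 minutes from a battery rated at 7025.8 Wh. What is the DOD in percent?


E_used = P * t / 60 = 506.3 * 20.4 / 60 = 172.1420 Wh
DOD = E_used / E_total * 100 = 172.1420 / 7025.8 * 100
DOD = 2.4501 %

2.4501 %


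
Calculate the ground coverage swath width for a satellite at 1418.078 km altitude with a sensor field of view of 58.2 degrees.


FOV = 58.2 deg = 1.0158 rad
swath = 2 * alt * tan(FOV/2) = 2 * 1418.078 * tan(0.5078908)
swath = 2 * 1418.078 * 0.5565929
swath = 1578.5842 km

1578.5842 km


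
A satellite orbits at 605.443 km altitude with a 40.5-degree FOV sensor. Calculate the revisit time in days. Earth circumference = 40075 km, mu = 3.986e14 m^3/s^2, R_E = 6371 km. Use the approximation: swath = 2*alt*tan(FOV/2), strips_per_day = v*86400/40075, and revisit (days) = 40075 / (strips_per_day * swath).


swath = 2*605.443*tan(0.3534292) = 446.7194 km
v = sqrt(mu/r) = 7558.7786 m/s = 7.5588 km/s
strips/day = v*86400/40075 = 7.5588*86400/40075 = 16.2964
coverage/day = strips * swath = 16.2964 * 446.7194 = 7279.9212 km
revisit = 40075 / 7279.9212 = 5.5049 days

5.5049 days


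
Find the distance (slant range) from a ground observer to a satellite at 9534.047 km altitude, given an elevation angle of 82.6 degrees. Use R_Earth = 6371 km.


h = 9534.047 km, el = 82.6 deg
d = -R_E*sin(el) + sqrt((R_E*sin(el))^2 + 2*R_E*h + h^2)
d = -6371.0000*sin(1.4416) + sqrt((6371.0000*0.9916712)^2 + 2*6371.0000*9534.047 + 9534.047^2)
d = 9565.9293 km

9565.9293 km


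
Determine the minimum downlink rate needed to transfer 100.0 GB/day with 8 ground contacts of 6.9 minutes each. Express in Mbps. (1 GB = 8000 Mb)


total contact time = 8 * 6.9 * 60 = 3312.0000 s
data = 100.0 GB = 800000.0000 Mb
rate = 800000.0000 / 3312.0000 = 241.5459 Mbps

241.5459 Mbps


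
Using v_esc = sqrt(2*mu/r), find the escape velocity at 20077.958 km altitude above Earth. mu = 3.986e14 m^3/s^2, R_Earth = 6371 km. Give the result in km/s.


r = 6371.0 + 20077.958 = 26448.9580 km = 2.6448958e+07 m
v_esc = sqrt(2*mu/r) = sqrt(2*3.986e14 / 2.6448958e+07)
v_esc = 5490.0887 m/s = 5.4901 km/s

5.4901 km/s


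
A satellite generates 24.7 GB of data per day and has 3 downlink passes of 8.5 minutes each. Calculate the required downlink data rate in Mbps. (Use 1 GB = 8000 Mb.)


total contact time = 3 * 8.5 * 60 = 1530.0000 s
data = 24.7 GB = 197600.0000 Mb
rate = 197600.0000 / 1530.0000 = 129.1503 Mbps

129.1503 Mbps


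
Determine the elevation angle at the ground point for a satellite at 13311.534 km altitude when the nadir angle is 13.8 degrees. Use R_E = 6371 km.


r = R_E + alt = 19682.5340 km
Law of sines in the satellite / Earth-center / ground-point triangle:
  sin(nadir)/R_E = sin(90 + el)/r  =>  cos(el) = (r/R_E)*sin(nadir)
cos(el) = (19682.5340 / 6371.0000) * sin(13.8 deg) = 0.736924
el = arccos(0.736924) = 42.5300 deg
(Earth-central angle = 90 - nadir - el = 33.6700 deg)

42.5300 degrees


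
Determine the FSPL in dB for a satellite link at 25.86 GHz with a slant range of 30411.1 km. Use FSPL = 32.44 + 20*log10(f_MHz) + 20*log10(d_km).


f = 25.86 GHz = 25860.0000 MHz
d = 30411.1 km
FSPL = 32.44 + 20*log10(25860.0000) + 20*log10(30411.1)
FSPL = 32.44 + 88.2526 + 89.6606
FSPL = 210.3532 dB

210.3532 dB


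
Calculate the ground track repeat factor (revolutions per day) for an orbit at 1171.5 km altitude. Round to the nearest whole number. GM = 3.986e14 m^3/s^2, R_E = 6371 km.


r = 7.5425e+06 m
T = 2*pi*sqrt(r^3/mu) = 6519.0483 s = 108.6508 min
revs/day = 1440 / 108.6508 = 13.2535
Rounded: 13 revolutions per day

13 revolutions per day


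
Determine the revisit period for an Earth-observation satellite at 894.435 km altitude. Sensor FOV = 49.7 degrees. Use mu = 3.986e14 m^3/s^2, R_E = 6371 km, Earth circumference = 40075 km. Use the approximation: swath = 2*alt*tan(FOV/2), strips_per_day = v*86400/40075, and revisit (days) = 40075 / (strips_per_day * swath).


swath = 2*894.435*tan(0.4337143) = 828.4691 km
v = sqrt(mu/r) = 7406.9231 m/s = 7.4069 km/s
strips/day = v*86400/40075 = 7.4069*86400/40075 = 15.9690
coverage/day = strips * swath = 15.9690 * 828.4691 = 13229.8335 km
revisit = 40075 / 13229.8335 = 3.0291 days

3.0291 days


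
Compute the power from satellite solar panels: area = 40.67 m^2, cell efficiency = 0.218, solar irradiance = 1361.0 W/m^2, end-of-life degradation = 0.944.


P = area * eta * S * degradation
P = 40.67 * 0.218 * 1361.0 * 0.944
P = 11390.9720 W

11390.9720 W


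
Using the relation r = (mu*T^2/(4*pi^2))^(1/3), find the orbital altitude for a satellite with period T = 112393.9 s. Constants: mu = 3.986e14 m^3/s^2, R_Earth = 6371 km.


T = 112393.9 s
r = (mu*T^2/(4*pi^2))^(1/3) = (3.986e14 * 112393.9^2 / (4*pi^2))^(1/3)
r = 5.0337041e+07 m = 50337.0407 km
alt = r - R_E = 50337.0407 - 6371 = 43966.0407 km

43966.0407 km


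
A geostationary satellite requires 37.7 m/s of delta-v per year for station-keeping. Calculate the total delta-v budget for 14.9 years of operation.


dV = rate * years = 37.7 * 14.9
dV = 561.7300 m/s

561.7300 m/s


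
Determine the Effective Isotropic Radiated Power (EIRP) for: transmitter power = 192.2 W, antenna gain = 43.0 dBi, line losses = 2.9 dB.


Pt = 192.2 W = 22.8375 dBW
EIRP = Pt_dBW + Gt - losses = 22.8375 + 43.0 - 2.9 = 62.9375 dBW

62.9375 dBW


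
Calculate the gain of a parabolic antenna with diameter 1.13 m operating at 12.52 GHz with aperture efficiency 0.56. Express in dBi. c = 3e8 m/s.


lambda = c/f = 3e8 / 1.252e+10 = 0.02396166 m
G = eta*(pi*D/lambda)^2 = 0.56*(pi*1.13/0.02396166)^2
G = 12291.6676 (linear)
G = 10*log10(12291.6676) = 40.8961 dBi

40.8961 dBi


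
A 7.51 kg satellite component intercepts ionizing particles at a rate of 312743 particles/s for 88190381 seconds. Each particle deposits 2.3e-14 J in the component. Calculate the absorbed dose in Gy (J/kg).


Total energy deposited = rate * time * E_per
  = 312743 * 88190381 * 2.3e-14 = 0.6343613 J
Dose = E_total / mass = 0.6343613 / 7.51
Dose = 0.08446888 Gy

0.0845 Gy


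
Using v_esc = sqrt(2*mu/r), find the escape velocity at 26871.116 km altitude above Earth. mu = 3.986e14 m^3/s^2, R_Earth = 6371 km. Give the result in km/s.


r = 6371.0 + 26871.116 = 33242.1160 km = 3.3242116e+07 m
v_esc = sqrt(2*mu/r) = sqrt(2*3.986e14 / 3.3242116e+07)
v_esc = 4897.1039 m/s = 4.8971 km/s

4.8971 km/s


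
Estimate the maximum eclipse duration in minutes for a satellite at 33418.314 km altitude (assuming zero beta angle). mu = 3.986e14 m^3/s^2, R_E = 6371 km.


r = 39789.3140 km
T = 1316.4660 min
Eclipse fraction = arcsin(R_E/r)/pi = arcsin(6371.0000/39789.3140)/pi
= arcsin(0.1601184)/pi = 0.05118759
Eclipse duration = 0.05118759 * 1316.4660 = 67.3867 min

67.3867 minutes


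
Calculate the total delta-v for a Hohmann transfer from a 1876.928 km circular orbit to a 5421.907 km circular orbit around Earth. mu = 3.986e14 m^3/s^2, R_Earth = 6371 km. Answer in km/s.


r1 = 8247.9280 km = 8.247928e+06 m
r2 = 11792.9070 km = 1.1792907e+07 m
dv1 = sqrt(mu/r1)*(sqrt(2*r2/(r1+r2)) - 1) = 589.8212 m/s
dv2 = sqrt(mu/r2)*(1 - sqrt(2*r1/(r1+r2))) = 539.1967 m/s
total dv = |dv1| + |dv2| = 589.8212 + 539.1967 = 1129.0179 m/s = 1.1290 km/s

1.1290 km/s


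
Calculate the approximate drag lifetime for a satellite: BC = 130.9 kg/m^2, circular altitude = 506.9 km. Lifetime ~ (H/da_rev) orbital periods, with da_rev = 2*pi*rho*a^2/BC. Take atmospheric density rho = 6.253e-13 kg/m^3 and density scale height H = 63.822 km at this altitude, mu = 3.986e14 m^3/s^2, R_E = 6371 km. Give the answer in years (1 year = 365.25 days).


a = R_E + alt = 6877.9000 km = 6.8779e+06 m
da_rev = 2*pi*rho*a^2/BC = 2*pi*6.253e-13*(6.8779e+06)^2/130.9 = 1.419843 m per revolution
N = H/da_rev = 63822.0000 m / 1.419843 m = 44950.0361 revolutions
P = 2*pi*sqrt(a^3/mu) = 5676.6878 s
lifetime = N*P = 44950.0361 * 5676.6878 = 2.5516732e+08 s = 2953.3255 days
years = 2953.3255 / 365.25 = 8.0858 years

8.0858 years


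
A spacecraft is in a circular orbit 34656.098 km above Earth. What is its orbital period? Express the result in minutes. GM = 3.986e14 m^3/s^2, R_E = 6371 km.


r = 41027.0980 km = 4.1027098e+07 m
T = 2*pi*sqrt(r^3/mu) = 2*pi*sqrt(6.9057746e+22 / 3.986e14)
T = 82702.2679 s = 1378.3711 min

1378.3711 minutes


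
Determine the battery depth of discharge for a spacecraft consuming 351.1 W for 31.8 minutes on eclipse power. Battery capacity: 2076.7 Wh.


E_used = P * t / 60 = 351.1 * 31.8 / 60 = 186.0830 Wh
DOD = E_used / E_total * 100 = 186.0830 / 2076.7 * 100
DOD = 8.9605 %

8.9605 %


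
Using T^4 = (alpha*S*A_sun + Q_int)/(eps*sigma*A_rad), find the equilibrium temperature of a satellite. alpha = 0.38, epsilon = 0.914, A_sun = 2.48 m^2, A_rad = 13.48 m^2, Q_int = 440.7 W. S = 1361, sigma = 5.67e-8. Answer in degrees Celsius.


Numerator = alpha*S*A_sun + Q_int = 0.38*1361*2.48 + 440.7 = 1723.3064 W
Denominator = eps*sigma*A_rad = 0.914*5.67e-8*13.48 = 6.9858482e-07 W/K^4
T^4 = 2.4668535e+09 K^4
T = 222.8619 K = -50.2881 C

-50.2881 degrees Celsius


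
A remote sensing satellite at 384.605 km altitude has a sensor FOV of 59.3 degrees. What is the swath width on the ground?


FOV = 59.3 deg = 1.0350 rad
swath = 2 * alt * tan(FOV/2) = 2 * 384.605 * tan(0.5174901)
swath = 2 * 384.605 * 0.5692339
swath = 437.8604 km

437.8604 km


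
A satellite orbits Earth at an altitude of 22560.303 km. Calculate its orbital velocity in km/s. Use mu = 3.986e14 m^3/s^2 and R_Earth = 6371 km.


r = R_E + alt = 6371.0 + 22560.303 = 28931.3030 km = 2.8931303e+07 m
v = sqrt(mu/r) = sqrt(3.986e14 / 2.8931303e+07) = 3711.8007 m/s = 3.7118 km/s

3.7118 km/s


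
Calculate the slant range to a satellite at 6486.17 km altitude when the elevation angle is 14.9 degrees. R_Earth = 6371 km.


h = 6486.17 km, el = 14.9 deg
d = -R_E*sin(el) + sqrt((R_E*sin(el))^2 + 2*R_E*h + h^2)
d = -6371.0000*sin(0.2600541) + sqrt((6371.0000*0.2571328)^2 + 2*6371.0000*6486.17 + 6486.17^2)
d = 9649.0057 km

9649.0057 km


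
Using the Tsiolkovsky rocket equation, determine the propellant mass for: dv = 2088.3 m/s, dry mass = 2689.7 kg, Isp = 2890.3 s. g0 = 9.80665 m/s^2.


ve = Isp * g0 = 2890.3 * 9.80665 = 28344.160495 m/s
mass ratio = exp(dv/ve) = exp(2088.3/28344.160495) = 1.07645857
m_prop = m_dry * (mr - 1) = 2689.7 * (1.07645857 - 1)
m_prop = 205.6506 kg

205.6506 kg


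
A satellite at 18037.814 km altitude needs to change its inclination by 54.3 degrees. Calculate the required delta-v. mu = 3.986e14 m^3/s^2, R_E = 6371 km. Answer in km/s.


r = 24408.8140 km = 2.4408814e+07 m
V = sqrt(mu/r) = 4041.0601 m/s
di = 54.3 deg = 0.9477138 rad
dV = 2*V*sin(di/2) = 2*4041.0601*sin(0.4738569)
dV = 3688.0459 m/s = 3.6880 km/s

3.6880 km/s


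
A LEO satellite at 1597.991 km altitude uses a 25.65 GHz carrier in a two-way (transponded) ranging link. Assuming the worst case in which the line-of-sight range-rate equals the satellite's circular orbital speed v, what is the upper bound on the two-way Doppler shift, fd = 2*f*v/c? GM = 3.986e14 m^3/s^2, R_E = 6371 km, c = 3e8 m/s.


r = 7.968991e+06 m
v = sqrt(mu/r) = 7072.4027 m/s (worst-case radial velocity)
f = 25.65 GHz = 2.565e+10 Hz
fd = 2*f*v/c = 2*2.565e+10*7072.4027/3.0e+08
fd = 1.2093809e+06 Hz

1.2094e+06 Hz


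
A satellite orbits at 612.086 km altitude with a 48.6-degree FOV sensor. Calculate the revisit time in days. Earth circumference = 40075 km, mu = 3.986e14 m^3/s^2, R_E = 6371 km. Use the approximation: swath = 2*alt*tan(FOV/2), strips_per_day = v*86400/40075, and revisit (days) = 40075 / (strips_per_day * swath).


swath = 2*612.086*tan(0.424115) = 552.7349 km
v = sqrt(mu/r) = 7555.1824 m/s = 7.5552 km/s
strips/day = v*86400/40075 = 7.5552*86400/40075 = 16.2887
coverage/day = strips * swath = 16.2887 * 552.7349 = 9003.3060 km
revisit = 40075 / 9003.3060 = 4.4511 days

4.4511 days


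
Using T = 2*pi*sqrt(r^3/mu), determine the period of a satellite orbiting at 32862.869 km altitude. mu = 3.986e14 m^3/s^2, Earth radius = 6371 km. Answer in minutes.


r = 39233.8690 km = 3.9233869e+07 m
T = 2*pi*sqrt(r^3/mu) = 2*pi*sqrt(6.0392556e+22 / 3.986e14)
T = 77339.7792 s = 1288.9963 min

1288.9963 minutes


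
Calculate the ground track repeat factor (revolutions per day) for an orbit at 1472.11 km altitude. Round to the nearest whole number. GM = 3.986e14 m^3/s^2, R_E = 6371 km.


r = 7.84311e+06 m
T = 2*pi*sqrt(r^3/mu) = 6912.6359 s = 115.2106 min
revs/day = 1440 / 115.2106 = 12.4989
Rounded: 12 revolutions per day

12 revolutions per day


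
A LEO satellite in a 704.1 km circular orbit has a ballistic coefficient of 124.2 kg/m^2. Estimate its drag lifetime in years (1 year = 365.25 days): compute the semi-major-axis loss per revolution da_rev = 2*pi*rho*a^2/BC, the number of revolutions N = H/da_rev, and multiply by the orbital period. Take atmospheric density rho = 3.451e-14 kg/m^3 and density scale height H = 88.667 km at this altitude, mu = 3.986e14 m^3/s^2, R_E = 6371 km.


a = R_E + alt = 7075.1000 km = 7.0751e+06 m
da_rev = 2*pi*rho*a^2/BC = 2*pi*3.451e-14*(7.0751e+06)^2/124.2 = 0.0873913397 m per revolution
N = H/da_rev = 88667.0000 m / 0.0873913397 m = 1.0145971e+06 revolutions
P = 2*pi*sqrt(a^3/mu) = 5922.5685 s
lifetime = N*P = 1.0145971e+06 * 5922.5685 = 6.0090209e+09 s = 69548.8527 days
years = 69548.8527 / 365.25 = 190.4144 years

190.4144 years


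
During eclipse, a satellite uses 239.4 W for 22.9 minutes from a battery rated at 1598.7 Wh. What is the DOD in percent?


E_used = P * t / 60 = 239.4 * 22.9 / 60 = 91.3710 Wh
DOD = E_used / E_total * 100 = 91.3710 / 1598.7 * 100
DOD = 5.7153 %

5.7153 %


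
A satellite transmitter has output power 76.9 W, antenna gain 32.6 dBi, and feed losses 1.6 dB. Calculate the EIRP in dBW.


Pt = 76.9 W = 18.8593 dBW
EIRP = Pt_dBW + Gt - losses = 18.8593 + 32.6 - 1.6 = 49.8593 dBW

49.8593 dBW


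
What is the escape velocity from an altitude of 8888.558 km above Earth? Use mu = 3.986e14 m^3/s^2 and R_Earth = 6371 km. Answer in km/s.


r = 6371.0 + 8888.558 = 15259.5580 km = 1.5259558e+07 m
v_esc = sqrt(2*mu/r) = sqrt(2*3.986e14 / 1.5259558e+07)
v_esc = 7227.9089 m/s = 7.2279 km/s

7.2279 km/s


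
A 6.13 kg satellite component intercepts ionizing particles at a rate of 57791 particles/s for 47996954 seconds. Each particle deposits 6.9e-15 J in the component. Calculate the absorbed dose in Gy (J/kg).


Total energy deposited = rate * time * E_per
  = 57791 * 47996954 * 6.9e-15 = 0.01913916 J
Dose = E_total / mass = 0.01913916 / 6.13
Dose = 0.003122213 Gy

0.0031 Gy


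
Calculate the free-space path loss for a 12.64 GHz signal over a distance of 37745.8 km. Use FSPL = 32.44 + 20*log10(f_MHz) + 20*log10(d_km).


f = 12.64 GHz = 12640.0000 MHz
d = 37745.8 km
FSPL = 32.44 + 20*log10(12640.0000) + 20*log10(37745.8)
FSPL = 32.44 + 82.0349 + 91.5374
FSPL = 206.0123 dB

206.0123 dB


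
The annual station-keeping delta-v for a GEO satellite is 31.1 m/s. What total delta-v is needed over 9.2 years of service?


dV = rate * years = 31.1 * 9.2
dV = 286.1200 m/s

286.1200 m/s


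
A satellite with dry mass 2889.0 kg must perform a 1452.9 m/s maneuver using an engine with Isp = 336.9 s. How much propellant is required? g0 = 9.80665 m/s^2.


ve = Isp * g0 = 336.9 * 9.80665 = 3303.860385 m/s
mass ratio = exp(dv/ve) = exp(1452.9/3303.860385) = 1.55233196
m_prop = m_dry * (mr - 1) = 2889.0 * (1.55233196 - 1)
m_prop = 1595.6870 kg

1595.6870 kg


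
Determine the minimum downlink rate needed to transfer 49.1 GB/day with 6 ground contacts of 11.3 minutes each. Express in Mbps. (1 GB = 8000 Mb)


total contact time = 6 * 11.3 * 60 = 4068.0000 s
data = 49.1 GB = 392800.0000 Mb
rate = 392800.0000 / 4068.0000 = 96.5585 Mbps

96.5585 Mbps


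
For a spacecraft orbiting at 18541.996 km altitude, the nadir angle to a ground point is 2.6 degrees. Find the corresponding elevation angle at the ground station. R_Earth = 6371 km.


r = R_E + alt = 24912.9960 km
Law of sines in the satellite / Earth-center / ground-point triangle:
  sin(nadir)/R_E = sin(90 + el)/r  =>  cos(el) = (r/R_E)*sin(nadir)
cos(el) = (24912.9960 / 6371.0000) * sin(2.6 deg) = 0.1773863
el = arccos(0.1773863) = 79.7824 deg
(Earth-central angle = 90 - nadir - el = 7.6176 deg)

79.7824 degrees


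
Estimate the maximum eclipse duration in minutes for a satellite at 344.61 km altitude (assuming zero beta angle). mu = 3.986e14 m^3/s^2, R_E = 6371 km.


r = 6715.6100 km
T = 91.2826 min
Eclipse fraction = arcsin(R_E/r)/pi = arcsin(6371.0000/6715.6100)/pi
= arcsin(0.9486852)/pi = 0.3975856
Eclipse duration = 0.3975856 * 91.2826 = 36.2927 min

36.2927 minutes


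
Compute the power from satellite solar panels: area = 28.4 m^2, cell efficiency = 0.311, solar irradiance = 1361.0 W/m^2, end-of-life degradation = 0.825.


P = area * eta * S * degradation
P = 28.4 * 0.311 * 1361.0 * 0.825
P = 9917.2395 W

9917.2395 W


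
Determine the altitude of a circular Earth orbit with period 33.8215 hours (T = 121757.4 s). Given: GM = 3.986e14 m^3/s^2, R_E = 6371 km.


T = 121757.4 s
r = (mu*T^2/(4*pi^2))^(1/3) = (3.986e14 * 121757.4^2 / (4*pi^2))^(1/3)
r = 5.3095302e+07 m = 53095.3021 km
alt = r - R_E = 53095.3021 - 6371 = 46724.3021 km

46724.3021 km


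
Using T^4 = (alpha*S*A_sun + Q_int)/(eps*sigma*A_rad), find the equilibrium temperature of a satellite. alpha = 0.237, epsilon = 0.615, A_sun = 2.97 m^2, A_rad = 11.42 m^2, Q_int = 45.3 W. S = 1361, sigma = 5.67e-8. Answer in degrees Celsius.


Numerator = alpha*S*A_sun + Q_int = 0.237*1361*2.97 + 45.3 = 1003.2943 W
Denominator = eps*sigma*A_rad = 0.615*5.67e-8*11.42 = 3.9822111e-07 W/K^4
T^4 = 2.5194402e+09 K^4
T = 224.0402 K = -49.1098 C

-49.1098 degrees Celsius


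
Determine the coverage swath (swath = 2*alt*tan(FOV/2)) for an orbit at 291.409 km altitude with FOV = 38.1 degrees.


FOV = 38.1 deg = 0.6649704 rad
swath = 2 * alt * tan(FOV/2) = 2 * 291.409 * tan(0.3324852)
swath = 2 * 291.409 * 0.345304
swath = 201.2494 km

201.2494 km


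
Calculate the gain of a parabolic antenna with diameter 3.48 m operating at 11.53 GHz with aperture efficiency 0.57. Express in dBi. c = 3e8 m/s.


lambda = c/f = 3e8 / 1.153e+10 = 0.02601908 m
G = eta*(pi*D/lambda)^2 = 0.57*(pi*3.48/0.02601908)^2
G = 100635.0332 (linear)
G = 10*log10(100635.0332) = 50.0275 dBi

50.0275 dBi


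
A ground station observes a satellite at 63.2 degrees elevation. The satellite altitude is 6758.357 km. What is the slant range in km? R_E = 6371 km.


h = 6758.357 km, el = 63.2 deg
d = -R_E*sin(el) + sqrt((R_E*sin(el))^2 + 2*R_E*h + h^2)
d = -6371.0000*sin(1.1030) + sqrt((6371.0000*0.8925858)^2 + 2*6371.0000*6758.357 + 6758.357^2)
d = 7124.6013 km

7124.6013 km


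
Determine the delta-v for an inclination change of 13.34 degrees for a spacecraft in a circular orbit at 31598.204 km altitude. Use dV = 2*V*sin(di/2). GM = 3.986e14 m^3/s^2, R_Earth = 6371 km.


r = 37969.2040 km = 3.7969204e+07 m
V = sqrt(mu/r) = 3240.0589 m/s
di = 13.34 deg = 0.2328269 rad
dV = 2*V*sin(di/2) = 2*3240.0589*sin(0.1164135)
dV = 752.6702 m/s = 0.7526702 km/s

0.7527 km/s


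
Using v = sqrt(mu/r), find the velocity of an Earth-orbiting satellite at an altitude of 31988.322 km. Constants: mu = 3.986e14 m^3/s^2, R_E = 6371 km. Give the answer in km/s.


r = R_E + alt = 6371.0 + 31988.322 = 38359.3220 km = 3.8359322e+07 m
v = sqrt(mu/r) = sqrt(3.986e14 / 3.8359322e+07) = 3223.5409 m/s = 3.2235 km/s

3.2235 km/s


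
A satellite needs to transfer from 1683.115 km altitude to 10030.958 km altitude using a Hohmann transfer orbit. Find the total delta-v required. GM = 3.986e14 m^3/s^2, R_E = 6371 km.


r1 = 8054.1150 km = 8.054115e+06 m
r2 = 16401.9580 km = 1.6401958e+07 m
dv1 = sqrt(mu/r1)*(sqrt(2*r2/(r1+r2)) - 1) = 1112.6617 m/s
dv2 = sqrt(mu/r2)*(1 - sqrt(2*r1/(r1+r2))) = 928.8620 m/s
total dv = |dv1| + |dv2| = 1112.6617 + 928.8620 = 2041.5237 m/s = 2.0415 km/s

2.0415 km/s
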